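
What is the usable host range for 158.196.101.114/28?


Network: 158.196.101.112
Broadcast: 158.196.101.127
First usable = network + 1
Last usable = broadcast - 1
Range: 158.196.101.113 to 158.196.101.126


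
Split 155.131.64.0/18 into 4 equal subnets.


New prefix = 18 + 2 = 20
Each subnet has 4096 addresses
  155.131.64.0/20
  155.131.80.0/20
  155.131.96.0/20
  155.131.112.0/20
Subnets: 155.131.64.0/20, 155.131.80.0/20, 155.131.96.0/20, 155.131.112.0/20


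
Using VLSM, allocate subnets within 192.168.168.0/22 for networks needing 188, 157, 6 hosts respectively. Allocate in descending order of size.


188 hosts -> /24 (254 usable): 192.168.168.0/24
157 hosts -> /24 (254 usable): 192.168.169.0/24
6 hosts -> /29 (6 usable): 192.168.170.0/29
Allocation: 192.168.168.0/24 (188 hosts, 254 usable); 192.168.169.0/24 (157 hosts, 254 usable); 192.168.170.0/29 (6 hosts, 6 usable)


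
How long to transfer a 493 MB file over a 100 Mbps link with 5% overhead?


Effective throughput = 100 * (1 - 5/100) = 95 Mbps
File size in Mb = 493 * 8 = 3944 Mb
Time = 3944 / 95
Time = 41.5158 seconds


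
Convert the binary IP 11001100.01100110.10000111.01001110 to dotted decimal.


11001100 = 204
01100110 = 102
10000111 = 135
01001110 = 78
IP: 204.102.135.78


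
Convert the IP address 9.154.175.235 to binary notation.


9 = 00001001
154 = 10011010
175 = 10101111
235 = 11101011
Binary: 00001001.10011010.10101111.11101011


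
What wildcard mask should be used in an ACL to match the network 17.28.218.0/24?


Subnet mask: 255.255.255.0
Wildcard = 255.255.255.255 - subnet mask
255 - 255 = 0
255 - 255 = 0
255 - 255 = 0
255 - 0 = 255
Wildcard: 0.0.0.255


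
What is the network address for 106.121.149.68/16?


IP:   01101010.01111001.10010101.01000100
Mask: 11111111.11111111.00000000.00000000
AND operation:
Net:  01101010.01111001.00000000.00000000
Network: 106.121.0.0/16


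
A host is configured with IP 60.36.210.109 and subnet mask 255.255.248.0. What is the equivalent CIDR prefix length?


Binary: 11111111.11111111.11111000.00000000
Count leading 1s
Prefix: /21


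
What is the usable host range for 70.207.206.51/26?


Network: 70.207.206.0
Broadcast: 70.207.206.63
First usable = network + 1
Last usable = broadcast - 1
Range: 70.207.206.1 to 70.207.206.62


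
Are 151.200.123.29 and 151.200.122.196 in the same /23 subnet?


Mask: 255.255.254.0
151.200.123.29 AND mask = 151.200.122.0
151.200.122.196 AND mask = 151.200.122.0
Yes, same subnet (151.200.122.0)


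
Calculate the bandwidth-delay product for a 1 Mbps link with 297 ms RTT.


BDP = bandwidth * RTT
= 1 Mbps * 297 ms
= 1 * 1e6 * 297 / 1000 bits
= 297000 bits
= 37125 bytes
= 36.2549 KB
BDP = 297000 bits (37125 bytes)


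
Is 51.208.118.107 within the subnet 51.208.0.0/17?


Subnet network: 51.208.0.0
Test IP AND mask: 51.208.0.0
Yes, 51.208.118.107 is in 51.208.0.0/17


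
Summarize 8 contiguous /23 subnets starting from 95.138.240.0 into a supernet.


Original prefix: /23
Number of subnets: 8 = 2^3
New prefix = 23 - 3 = 20
Supernet: 95.138.240.0/20


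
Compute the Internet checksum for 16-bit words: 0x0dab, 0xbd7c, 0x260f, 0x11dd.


Sum all words (with carry folding):
+ 0x0dab = 0x0dab
+ 0xbd7c = 0xcb27
+ 0x260f = 0xf136
+ 0x11dd = 0x0314
One's complement: ~0x0314
Checksum = 0xfceb


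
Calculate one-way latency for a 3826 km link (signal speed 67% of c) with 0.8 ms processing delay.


Speed = 0.67 * 3e5 km/s = 201000 km/s
Propagation delay = 3826 / 201000 = 0.019 s = 19.0348 ms
Processing delay = 0.8 ms
Total one-way latency = 19.8348 ms


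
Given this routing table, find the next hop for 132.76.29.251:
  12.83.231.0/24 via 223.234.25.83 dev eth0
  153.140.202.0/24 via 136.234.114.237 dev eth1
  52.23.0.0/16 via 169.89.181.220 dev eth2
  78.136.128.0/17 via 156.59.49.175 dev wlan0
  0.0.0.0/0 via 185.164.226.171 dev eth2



Longest prefix match for 132.76.29.251:
  /24 12.83.231.0: no
  /24 153.140.202.0: no
  /16 52.23.0.0: no
  /17 78.136.128.0: no
  /0 0.0.0.0: MATCH
Selected: next-hop 185.164.226.171 via eth2 (matched /0)


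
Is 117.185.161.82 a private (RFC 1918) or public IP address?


RFC 1918 private ranges:
  10.0.0.0/8 (10.0.0.0 - 10.255.255.255)
  172.16.0.0/12 (172.16.0.0 - 172.31.255.255)
  192.168.0.0/16 (192.168.0.0 - 192.168.255.255)
Public (not in any RFC 1918 range)


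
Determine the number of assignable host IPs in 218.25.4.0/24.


Host bits = 32 - 24 = 8
Total addresses = 2^8 = 256
Usable = total - 2 (network and broadcast)
Usable hosts: 254


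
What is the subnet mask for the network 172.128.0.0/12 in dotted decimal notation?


/12 means 12 network bits, 20 host bits
Binary: 11111111111100000000000000000000
Mask: 255.240.0.0


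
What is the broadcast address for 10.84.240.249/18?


Network: 10.84.192.0/18
Host bits = 14
Set all host bits to 1:
Broadcast: 10.84.255.255


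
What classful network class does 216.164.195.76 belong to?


First octet: 216
Binary: 11011000
110xxxxx -> Class C (192-223)
Class C, default mask 255.255.255.0 (/24)


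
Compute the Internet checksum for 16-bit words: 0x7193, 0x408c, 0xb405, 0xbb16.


Sum all words (with carry folding):
+ 0x7193 = 0x7193
+ 0x408c = 0xb21f
+ 0xb405 = 0x6625
+ 0xbb16 = 0x213c
One's complement: ~0x213c
Checksum = 0xdec3


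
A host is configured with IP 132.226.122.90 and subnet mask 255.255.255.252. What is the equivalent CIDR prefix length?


Binary: 11111111.11111111.11111111.11111100
Count leading 1s
Prefix: /30


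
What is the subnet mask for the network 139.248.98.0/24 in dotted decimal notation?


/24 means 24 network bits, 8 host bits
Binary: 11111111111111111111111100000000
Mask: 255.255.255.0


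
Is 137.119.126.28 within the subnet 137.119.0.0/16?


Subnet network: 137.119.0.0
Test IP AND mask: 137.119.0.0
Yes, 137.119.126.28 is in 137.119.0.0/16


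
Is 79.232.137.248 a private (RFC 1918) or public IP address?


RFC 1918 private ranges:
  10.0.0.0/8 (10.0.0.0 - 10.255.255.255)
  172.16.0.0/12 (172.16.0.0 - 172.31.255.255)
  192.168.0.0/16 (192.168.0.0 - 192.168.255.255)
Public (not in any RFC 1918 range)


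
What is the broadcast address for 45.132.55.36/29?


Network: 45.132.55.32/29
Host bits = 3
Set all host bits to 1:
Broadcast: 45.132.55.39


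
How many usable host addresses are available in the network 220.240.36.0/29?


Host bits = 32 - 29 = 3
Total addresses = 2^3 = 8
Usable = total - 2 (network and broadcast)
Usable hosts: 6


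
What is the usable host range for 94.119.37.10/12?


Network: 94.112.0.0
Broadcast: 94.127.255.255
First usable = network + 1
Last usable = broadcast - 1
Range: 94.112.0.1 to 94.127.255.254


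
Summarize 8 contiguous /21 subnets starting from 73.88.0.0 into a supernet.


Original prefix: /21
Number of subnets: 8 = 2^3
New prefix = 21 - 3 = 18
Supernet: 73.88.0.0/18


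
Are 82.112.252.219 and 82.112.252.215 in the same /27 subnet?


Mask: 255.255.255.224
82.112.252.219 AND mask = 82.112.252.192
82.112.252.215 AND mask = 82.112.252.192
Yes, same subnet (82.112.252.192)


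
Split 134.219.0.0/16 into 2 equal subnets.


New prefix = 16 + 1 = 17
Each subnet has 32768 addresses
  134.219.0.0/17
  134.219.128.0/17
Subnets: 134.219.0.0/17, 134.219.128.0/17


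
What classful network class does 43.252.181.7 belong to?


First octet: 43
Binary: 00101011
0xxxxxxx -> Class A (1-126)
Class A, default mask 255.0.0.0 (/8)


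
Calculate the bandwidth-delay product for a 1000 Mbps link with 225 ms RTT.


BDP = bandwidth * RTT
= 1000 Mbps * 225 ms
= 1000 * 1e6 * 225 / 1000 bits
= 225000000 bits
= 28125000 bytes
= 27465.8203 KB
BDP = 225000000 bits (28125000 bytes)


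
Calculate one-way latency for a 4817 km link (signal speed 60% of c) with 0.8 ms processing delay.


Speed = 0.6 * 3e5 km/s = 180000 km/s
Propagation delay = 4817 / 180000 = 0.0268 s = 26.7611 ms
Processing delay = 0.8 ms
Total one-way latency = 27.5611 ms


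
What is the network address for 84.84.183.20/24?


IP:   01010100.01010100.10110111.00010100
Mask: 11111111.11111111.11111111.00000000
AND operation:
Net:  01010100.01010100.10110111.00000000
Network: 84.84.183.0/24


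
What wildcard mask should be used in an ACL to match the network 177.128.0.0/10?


Subnet mask: 255.192.0.0
Wildcard = 255.255.255.255 - subnet mask
255 - 255 = 0
255 - 192 = 63
255 - 0 = 255
255 - 0 = 255
Wildcard: 0.63.255.255


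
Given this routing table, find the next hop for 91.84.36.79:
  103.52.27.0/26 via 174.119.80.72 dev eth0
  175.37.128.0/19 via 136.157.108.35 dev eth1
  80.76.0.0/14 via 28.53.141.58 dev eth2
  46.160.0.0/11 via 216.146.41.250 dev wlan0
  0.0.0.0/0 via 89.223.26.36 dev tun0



Longest prefix match for 91.84.36.79:
  /26 103.52.27.0: no
  /19 175.37.128.0: no
  /14 80.76.0.0: no
  /11 46.160.0.0: no
  /0 0.0.0.0: MATCH
Selected: next-hop 89.223.26.36 via tun0 (matched /0)


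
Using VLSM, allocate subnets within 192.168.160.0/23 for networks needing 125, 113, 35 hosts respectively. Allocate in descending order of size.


125 hosts -> /25 (126 usable): 192.168.160.0/25
113 hosts -> /25 (126 usable): 192.168.160.128/25
35 hosts -> /26 (62 usable): 192.168.161.0/26
Allocation: 192.168.160.0/25 (125 hosts, 126 usable); 192.168.160.128/25 (113 hosts, 126 usable); 192.168.161.0/26 (35 hosts, 62 usable)


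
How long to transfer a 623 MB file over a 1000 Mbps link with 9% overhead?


Effective throughput = 1000 * (1 - 9/100) = 910 Mbps
File size in Mb = 623 * 8 = 4984 Mb
Time = 4984 / 910
Time = 5.4769 seconds


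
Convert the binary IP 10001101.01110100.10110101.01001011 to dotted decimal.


10001101 = 141
01110100 = 116
10110101 = 181
01001011 = 75
IP: 141.116.181.75


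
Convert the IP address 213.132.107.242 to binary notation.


213 = 11010101
132 = 10000100
107 = 01101011
242 = 11110010
Binary: 11010101.10000100.01101011.11110010


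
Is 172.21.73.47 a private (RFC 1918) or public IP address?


RFC 1918 private ranges:
  10.0.0.0/8 (10.0.0.0 - 10.255.255.255)
  172.16.0.0/12 (172.16.0.0 - 172.31.255.255)
  192.168.0.0/16 (192.168.0.0 - 192.168.255.255)
Private (in 172.16.0.0/12)


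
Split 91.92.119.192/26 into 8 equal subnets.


New prefix = 26 + 3 = 29
Each subnet has 8 addresses
  91.92.119.192/29
  91.92.119.200/29
  91.92.119.208/29
  91.92.119.216/29
  91.92.119.224/29
  91.92.119.232/29
  91.92.119.240/29
  91.92.119.248/29
Subnets: 91.92.119.192/29, 91.92.119.200/29, 91.92.119.208/29, 91.92.119.216/29, 91.92.119.224/29, 91.92.119.232/29, 91.92.119.240/29, 91.92.119.248/29


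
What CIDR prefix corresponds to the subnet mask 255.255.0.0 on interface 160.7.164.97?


Binary: 11111111.11111111.00000000.00000000
Count leading 1s
Prefix: /16


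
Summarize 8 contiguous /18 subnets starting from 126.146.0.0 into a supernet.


Original prefix: /18
Number of subnets: 8 = 2^3
New prefix = 18 - 3 = 15
Supernet: 126.146.0.0/15


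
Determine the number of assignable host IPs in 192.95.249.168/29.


Host bits = 32 - 29 = 3
Total addresses = 2^3 = 8
Usable = total - 2 (network and broadcast)
Usable hosts: 6


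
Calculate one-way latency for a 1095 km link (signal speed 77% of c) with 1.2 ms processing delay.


Speed = 0.77 * 3e5 km/s = 231000 km/s
Propagation delay = 1095 / 231000 = 0.0047 s = 4.7403 ms
Processing delay = 1.2 ms
Total one-way latency = 5.9403 ms


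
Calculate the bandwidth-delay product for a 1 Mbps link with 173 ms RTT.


BDP = bandwidth * RTT
= 1 Mbps * 173 ms
= 1 * 1e6 * 173 / 1000 bits
= 173000 bits
= 21625 bytes
= 21.1182 KB
BDP = 173000 bits (21625 bytes)


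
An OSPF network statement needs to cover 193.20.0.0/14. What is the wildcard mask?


Subnet mask: 255.252.0.0
Wildcard = 255.255.255.255 - subnet mask
255 - 255 = 0
255 - 252 = 3
255 - 0 = 255
255 - 0 = 255
Wildcard: 0.3.255.255


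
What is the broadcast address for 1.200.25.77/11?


Network: 1.192.0.0/11
Host bits = 21
Set all host bits to 1:
Broadcast: 1.223.255.255


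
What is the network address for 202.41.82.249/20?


IP:   11001010.00101001.01010010.11111001
Mask: 11111111.11111111.11110000.00000000
AND operation:
Net:  11001010.00101001.01010000.00000000
Network: 202.41.80.0/20


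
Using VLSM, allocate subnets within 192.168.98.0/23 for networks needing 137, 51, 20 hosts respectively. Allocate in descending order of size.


137 hosts -> /24 (254 usable): 192.168.98.0/24
51 hosts -> /26 (62 usable): 192.168.99.0/26
20 hosts -> /27 (30 usable): 192.168.99.64/27
Allocation: 192.168.98.0/24 (137 hosts, 254 usable); 192.168.99.0/26 (51 hosts, 62 usable); 192.168.99.64/27 (20 hosts, 30 usable)


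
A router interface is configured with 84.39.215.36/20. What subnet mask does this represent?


/20 means 20 network bits, 12 host bits
Binary: 11111111111111111111000000000000
Mask: 255.255.240.0


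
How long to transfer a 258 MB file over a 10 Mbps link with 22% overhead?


Effective throughput = 10 * (1 - 22/100) = 7.8 Mbps
File size in Mb = 258 * 8 = 2064 Mb
Time = 2064 / 7.8
Time = 264.6154 seconds


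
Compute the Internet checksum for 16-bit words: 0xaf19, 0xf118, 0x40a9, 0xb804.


Sum all words (with carry folding):
+ 0xaf19 = 0xaf19
+ 0xf118 = 0xa032
+ 0x40a9 = 0xe0db
+ 0xb804 = 0x98e0
One's complement: ~0x98e0
Checksum = 0x671f


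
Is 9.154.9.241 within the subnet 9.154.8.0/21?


Subnet network: 9.154.8.0
Test IP AND mask: 9.154.8.0
Yes, 9.154.9.241 is in 9.154.8.0/21


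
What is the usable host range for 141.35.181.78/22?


Network: 141.35.180.0
Broadcast: 141.35.183.255
First usable = network + 1
Last usable = broadcast - 1
Range: 141.35.180.1 to 141.35.183.254


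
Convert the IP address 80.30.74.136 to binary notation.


80 = 01010000
30 = 00011110
74 = 01001010
136 = 10001000
Binary: 01010000.00011110.01001010.10001000


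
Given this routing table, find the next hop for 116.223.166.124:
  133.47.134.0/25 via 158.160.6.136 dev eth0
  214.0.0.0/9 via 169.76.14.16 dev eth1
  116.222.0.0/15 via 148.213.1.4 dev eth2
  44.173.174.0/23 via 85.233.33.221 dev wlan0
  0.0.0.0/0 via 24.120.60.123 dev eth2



Longest prefix match for 116.223.166.124:
  /25 133.47.134.0: no
  /9 214.0.0.0: no
  /15 116.222.0.0: MATCH
  /23 44.173.174.0: no
  /0 0.0.0.0: MATCH
Selected: next-hop 148.213.1.4 via eth2 (matched /15)


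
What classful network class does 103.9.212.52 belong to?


First octet: 103
Binary: 01100111
0xxxxxxx -> Class A (1-126)
Class A, default mask 255.0.0.0 (/8)


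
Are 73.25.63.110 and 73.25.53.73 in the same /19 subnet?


Mask: 255.255.224.0
73.25.63.110 AND mask = 73.25.32.0
73.25.53.73 AND mask = 73.25.32.0
Yes, same subnet (73.25.32.0)


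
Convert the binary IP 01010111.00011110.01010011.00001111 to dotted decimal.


01010111 = 87
00011110 = 30
01010011 = 83
00001111 = 15
IP: 87.30.83.15


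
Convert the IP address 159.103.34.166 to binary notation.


159 = 10011111
103 = 01100111
34 = 00100010
166 = 10100110
Binary: 10011111.01100111.00100010.10100110


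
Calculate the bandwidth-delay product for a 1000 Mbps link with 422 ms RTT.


BDP = bandwidth * RTT
= 1000 Mbps * 422 ms
= 1000 * 1e6 * 422 / 1000 bits
= 422000000 bits
= 52750000 bytes
= 51513.6719 KB
BDP = 422000000 bits (52750000 bytes)


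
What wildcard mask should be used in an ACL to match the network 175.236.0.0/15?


Subnet mask: 255.254.0.0
Wildcard = 255.255.255.255 - subnet mask
255 - 255 = 0
255 - 254 = 1
255 - 0 = 255
255 - 0 = 255
Wildcard: 0.1.255.255


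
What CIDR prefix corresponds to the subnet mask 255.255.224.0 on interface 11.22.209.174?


Binary: 11111111.11111111.11100000.00000000
Count leading 1s
Prefix: /19


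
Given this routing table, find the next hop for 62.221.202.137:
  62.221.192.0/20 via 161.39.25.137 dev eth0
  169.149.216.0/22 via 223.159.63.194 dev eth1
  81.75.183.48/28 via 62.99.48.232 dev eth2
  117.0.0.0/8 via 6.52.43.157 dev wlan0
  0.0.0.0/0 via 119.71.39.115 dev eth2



Longest prefix match for 62.221.202.137:
  /20 62.221.192.0: MATCH
  /22 169.149.216.0: no
  /28 81.75.183.48: no
  /8 117.0.0.0: no
  /0 0.0.0.0: MATCH
Selected: next-hop 161.39.25.137 via eth0 (matched /20)


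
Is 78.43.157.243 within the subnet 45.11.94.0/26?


Subnet network: 45.11.94.0
Test IP AND mask: 78.43.157.192
No, 78.43.157.243 is not in 45.11.94.0/26


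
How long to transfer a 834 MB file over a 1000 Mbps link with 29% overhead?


Effective throughput = 1000 * (1 - 29/100) = 710 Mbps
File size in Mb = 834 * 8 = 6672 Mb
Time = 6672 / 710
Time = 9.3972 seconds


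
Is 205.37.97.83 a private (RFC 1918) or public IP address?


RFC 1918 private ranges:
  10.0.0.0/8 (10.0.0.0 - 10.255.255.255)
  172.16.0.0/12 (172.16.0.0 - 172.31.255.255)
  192.168.0.0/16 (192.168.0.0 - 192.168.255.255)
Public (not in any RFC 1918 range)


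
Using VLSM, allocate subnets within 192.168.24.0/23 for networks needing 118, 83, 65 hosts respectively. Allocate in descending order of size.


118 hosts -> /25 (126 usable): 192.168.24.0/25
83 hosts -> /25 (126 usable): 192.168.24.128/25
65 hosts -> /25 (126 usable): 192.168.25.0/25
Allocation: 192.168.24.0/25 (118 hosts, 126 usable); 192.168.24.128/25 (83 hosts, 126 usable); 192.168.25.0/25 (65 hosts, 126 usable)


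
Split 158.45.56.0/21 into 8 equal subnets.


New prefix = 21 + 3 = 24
Each subnet has 256 addresses
  158.45.56.0/24
  158.45.57.0/24
  158.45.58.0/24
  158.45.59.0/24
  158.45.60.0/24
  158.45.61.0/24
  158.45.62.0/24
  158.45.63.0/24
Subnets: 158.45.56.0/24, 158.45.57.0/24, 158.45.58.0/24, 158.45.59.0/24, 158.45.60.0/24, 158.45.61.0/24, 158.45.62.0/24, 158.45.63.0/24


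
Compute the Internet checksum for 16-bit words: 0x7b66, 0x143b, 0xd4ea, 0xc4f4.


Sum all words (with carry folding):
+ 0x7b66 = 0x7b66
+ 0x143b = 0x8fa1
+ 0xd4ea = 0x648c
+ 0xc4f4 = 0x2981
One's complement: ~0x2981
Checksum = 0xd67e


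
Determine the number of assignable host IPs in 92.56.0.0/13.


Host bits = 32 - 13 = 19
Total addresses = 2^19 = 524288
Usable = total - 2 (network and broadcast)
Usable hosts: 524286


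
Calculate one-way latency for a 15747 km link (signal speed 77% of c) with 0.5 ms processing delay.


Speed = 0.77 * 3e5 km/s = 231000 km/s
Propagation delay = 15747 / 231000 = 0.0682 s = 68.1688 ms
Processing delay = 0.5 ms
Total one-way latency = 68.6688 ms


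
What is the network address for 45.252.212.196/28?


IP:   00101101.11111100.11010100.11000100
Mask: 11111111.11111111.11111111.11110000
AND operation:
Net:  00101101.11111100.11010100.11000000
Network: 45.252.212.192/28


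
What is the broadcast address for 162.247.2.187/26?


Network: 162.247.2.128/26
Host bits = 6
Set all host bits to 1:
Broadcast: 162.247.2.191


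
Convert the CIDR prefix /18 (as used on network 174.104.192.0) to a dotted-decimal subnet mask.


/18 means 18 network bits, 14 host bits
Binary: 11111111111111111100000000000000
Mask: 255.255.192.0


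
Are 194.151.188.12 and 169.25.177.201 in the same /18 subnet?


Mask: 255.255.192.0
194.151.188.12 AND mask = 194.151.128.0
169.25.177.201 AND mask = 169.25.128.0
No, different subnets (194.151.128.0 vs 169.25.128.0)


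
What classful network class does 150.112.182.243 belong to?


First octet: 150
Binary: 10010110
10xxxxxx -> Class B (128-191)
Class B, default mask 255.255.0.0 (/16)


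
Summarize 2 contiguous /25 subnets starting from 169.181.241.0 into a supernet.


Original prefix: /25
Number of subnets: 2 = 2^1
New prefix = 25 - 1 = 24
Supernet: 169.181.241.0/24


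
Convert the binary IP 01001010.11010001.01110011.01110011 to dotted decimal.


01001010 = 74
11010001 = 209
01110011 = 115
01110011 = 115
IP: 74.209.115.115


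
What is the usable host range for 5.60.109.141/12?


Network: 5.48.0.0
Broadcast: 5.63.255.255
First usable = network + 1
Last usable = broadcast - 1
Range: 5.48.0.1 to 5.63.255.254


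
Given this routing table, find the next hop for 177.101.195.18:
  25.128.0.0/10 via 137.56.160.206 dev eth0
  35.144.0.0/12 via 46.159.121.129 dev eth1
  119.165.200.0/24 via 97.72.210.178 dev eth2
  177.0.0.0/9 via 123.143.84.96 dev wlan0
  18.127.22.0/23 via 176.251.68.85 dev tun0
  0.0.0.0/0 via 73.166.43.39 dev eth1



Longest prefix match for 177.101.195.18:
  /10 25.128.0.0: no
  /12 35.144.0.0: no
  /24 119.165.200.0: no
  /9 177.0.0.0: MATCH
  /23 18.127.22.0: no
  /0 0.0.0.0: MATCH
Selected: next-hop 123.143.84.96 via wlan0 (matched /9)


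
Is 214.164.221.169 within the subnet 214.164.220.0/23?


Subnet network: 214.164.220.0
Test IP AND mask: 214.164.220.0
Yes, 214.164.221.169 is in 214.164.220.0/23


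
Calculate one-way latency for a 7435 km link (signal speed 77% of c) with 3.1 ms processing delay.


Speed = 0.77 * 3e5 km/s = 231000 km/s
Propagation delay = 7435 / 231000 = 0.0322 s = 32.1861 ms
Processing delay = 3.1 ms
Total one-way latency = 35.2861 ms


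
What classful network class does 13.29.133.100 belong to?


First octet: 13
Binary: 00001101
0xxxxxxx -> Class A (1-126)
Class A, default mask 255.0.0.0 (/8)


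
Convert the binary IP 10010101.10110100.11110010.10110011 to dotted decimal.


10010101 = 149
10110100 = 180
11110010 = 242
10110011 = 179
IP: 149.180.242.179


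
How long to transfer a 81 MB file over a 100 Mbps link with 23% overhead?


Effective throughput = 100 * (1 - 23/100) = 77 Mbps
File size in Mb = 81 * 8 = 648 Mb
Time = 648 / 77
Time = 8.4156 seconds


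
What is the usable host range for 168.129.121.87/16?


Network: 168.129.0.0
Broadcast: 168.129.255.255
First usable = network + 1
Last usable = broadcast - 1
Range: 168.129.0.1 to 168.129.255.254


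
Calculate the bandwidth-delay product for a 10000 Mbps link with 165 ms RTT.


BDP = bandwidth * RTT
= 10000 Mbps * 165 ms
= 10000 * 1e6 * 165 / 1000 bits
= 1650000000 bits
= 206250000 bytes
= 201416.0156 KB
BDP = 1650000000 bits (206250000 bytes)


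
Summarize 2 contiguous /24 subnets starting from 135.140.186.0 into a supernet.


Original prefix: /24
Number of subnets: 2 = 2^1
New prefix = 24 - 1 = 23
Supernet: 135.140.186.0/23


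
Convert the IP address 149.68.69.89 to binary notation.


149 = 10010101
68 = 01000100
69 = 01000101
89 = 01011001
Binary: 10010101.01000100.01000101.01011001


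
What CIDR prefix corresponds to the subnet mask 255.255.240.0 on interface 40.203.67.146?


Binary: 11111111.11111111.11110000.00000000
Count leading 1s
Prefix: /20


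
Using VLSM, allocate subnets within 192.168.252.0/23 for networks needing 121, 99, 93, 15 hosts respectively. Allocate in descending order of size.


121 hosts -> /25 (126 usable): 192.168.252.0/25
99 hosts -> /25 (126 usable): 192.168.252.128/25
93 hosts -> /25 (126 usable): 192.168.253.0/25
15 hosts -> /27 (30 usable): 192.168.253.128/27
Allocation: 192.168.252.0/25 (121 hosts, 126 usable); 192.168.252.128/25 (99 hosts, 126 usable); 192.168.253.0/25 (93 hosts, 126 usable); 192.168.253.128/27 (15 hosts, 30 usable)


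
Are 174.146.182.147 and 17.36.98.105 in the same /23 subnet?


Mask: 255.255.254.0
174.146.182.147 AND mask = 174.146.182.0
17.36.98.105 AND mask = 17.36.98.0
No, different subnets (174.146.182.0 vs 17.36.98.0)


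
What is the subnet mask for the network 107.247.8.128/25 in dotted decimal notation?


/25 means 25 network bits, 7 host bits
Binary: 11111111111111111111111110000000
Mask: 255.255.255.128


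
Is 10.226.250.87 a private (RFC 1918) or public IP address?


RFC 1918 private ranges:
  10.0.0.0/8 (10.0.0.0 - 10.255.255.255)
  172.16.0.0/12 (172.16.0.0 - 172.31.255.255)
  192.168.0.0/16 (192.168.0.0 - 192.168.255.255)
Private (in 10.0.0.0/8)


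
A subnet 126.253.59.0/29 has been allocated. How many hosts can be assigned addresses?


Host bits = 32 - 29 = 3
Total addresses = 2^3 = 8
Usable = total - 2 (network and broadcast)
Usable hosts: 6


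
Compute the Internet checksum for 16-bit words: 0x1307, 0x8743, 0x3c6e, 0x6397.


Sum all words (with carry folding):
+ 0x1307 = 0x1307
+ 0x8743 = 0x9a4a
+ 0x3c6e = 0xd6b8
+ 0x6397 = 0x3a50
One's complement: ~0x3a50
Checksum = 0xc5af


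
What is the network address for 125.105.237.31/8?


IP:   01111101.01101001.11101101.00011111
Mask: 11111111.00000000.00000000.00000000
AND operation:
Net:  01111101.00000000.00000000.00000000
Network: 125.0.0.0/8


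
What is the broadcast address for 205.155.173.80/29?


Network: 205.155.173.80/29
Host bits = 3
Set all host bits to 1:
Broadcast: 205.155.173.87


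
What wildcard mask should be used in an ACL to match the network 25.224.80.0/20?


Subnet mask: 255.255.240.0
Wildcard = 255.255.255.255 - subnet mask
255 - 255 = 0
255 - 255 = 0
255 - 240 = 15
255 - 0 = 255
Wildcard: 0.0.15.255


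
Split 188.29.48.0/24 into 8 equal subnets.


New prefix = 24 + 3 = 27
Each subnet has 32 addresses
  188.29.48.0/27
  188.29.48.32/27
  188.29.48.64/27
  188.29.48.96/27
  188.29.48.128/27
  188.29.48.160/27
  188.29.48.192/27
  188.29.48.224/27
Subnets: 188.29.48.0/27, 188.29.48.32/27, 188.29.48.64/27, 188.29.48.96/27, 188.29.48.128/27, 188.29.48.160/27, 188.29.48.192/27, 188.29.48.224/27


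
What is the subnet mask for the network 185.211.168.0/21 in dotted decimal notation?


/21 means 21 network bits, 11 host bits
Binary: 11111111111111111111100000000000
Mask: 255.255.248.0


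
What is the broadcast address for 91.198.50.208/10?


Network: 91.192.0.0/10
Host bits = 22
Set all host bits to 1:
Broadcast: 91.255.255.255


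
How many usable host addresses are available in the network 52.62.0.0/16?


Host bits = 32 - 16 = 16
Total addresses = 2^16 = 65536
Usable = total - 2 (network and broadcast)
Usable hosts: 65534


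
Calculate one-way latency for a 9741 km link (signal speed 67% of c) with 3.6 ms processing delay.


Speed = 0.67 * 3e5 km/s = 201000 km/s
Propagation delay = 9741 / 201000 = 0.0485 s = 48.4627 ms
Processing delay = 3.6 ms
Total one-way latency = 52.0627 ms


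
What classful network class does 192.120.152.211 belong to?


First octet: 192
Binary: 11000000
110xxxxx -> Class C (192-223)
Class C, default mask 255.255.255.0 (/24)


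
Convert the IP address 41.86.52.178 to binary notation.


41 = 00101001
86 = 01010110
52 = 00110100
178 = 10110010
Binary: 00101001.01010110.00110100.10110010


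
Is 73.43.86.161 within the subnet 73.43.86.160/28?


Subnet network: 73.43.86.160
Test IP AND mask: 73.43.86.160
Yes, 73.43.86.161 is in 73.43.86.160/28


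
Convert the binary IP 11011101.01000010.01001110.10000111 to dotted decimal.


11011101 = 221
01000010 = 66
01001110 = 78
10000111 = 135
IP: 221.66.78.135


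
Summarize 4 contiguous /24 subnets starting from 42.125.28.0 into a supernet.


Original prefix: /24
Number of subnets: 4 = 2^2
New prefix = 24 - 2 = 22
Supernet: 42.125.28.0/22


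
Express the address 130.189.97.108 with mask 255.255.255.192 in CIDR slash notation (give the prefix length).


Binary: 11111111.11111111.11111111.11000000
Count leading 1s
Prefix: /26


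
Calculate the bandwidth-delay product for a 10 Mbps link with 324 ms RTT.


BDP = bandwidth * RTT
= 10 Mbps * 324 ms
= 10 * 1e6 * 324 / 1000 bits
= 3240000 bits
= 405000 bytes
= 395.5078 KB
BDP = 3240000 bits (405000 bytes)


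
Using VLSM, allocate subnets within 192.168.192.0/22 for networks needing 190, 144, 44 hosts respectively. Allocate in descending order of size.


190 hosts -> /24 (254 usable): 192.168.192.0/24
144 hosts -> /24 (254 usable): 192.168.193.0/24
44 hosts -> /26 (62 usable): 192.168.194.0/26
Allocation: 192.168.192.0/24 (190 hosts, 254 usable); 192.168.193.0/24 (144 hosts, 254 usable); 192.168.194.0/26 (44 hosts, 62 usable)


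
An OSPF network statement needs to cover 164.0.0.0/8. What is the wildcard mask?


Subnet mask: 255.0.0.0
Wildcard = 255.255.255.255 - subnet mask
255 - 255 = 0
255 - 0 = 255
255 - 0 = 255
255 - 0 = 255
Wildcard: 0.255.255.255


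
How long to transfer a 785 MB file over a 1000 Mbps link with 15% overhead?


Effective throughput = 1000 * (1 - 15/100) = 850 Mbps
File size in Mb = 785 * 8 = 6280 Mb
Time = 6280 / 850
Time = 7.3882 seconds


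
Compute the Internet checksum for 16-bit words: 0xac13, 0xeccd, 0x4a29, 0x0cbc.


Sum all words (with carry folding):
+ 0xac13 = 0xac13
+ 0xeccd = 0x98e1
+ 0x4a29 = 0xe30a
+ 0x0cbc = 0xefc6
One's complement: ~0xefc6
Checksum = 0x1039


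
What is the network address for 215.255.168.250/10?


IP:   11010111.11111111.10101000.11111010
Mask: 11111111.11000000.00000000.00000000
AND operation:
Net:  11010111.11000000.00000000.00000000
Network: 215.192.0.0/10


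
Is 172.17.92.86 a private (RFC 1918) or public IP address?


RFC 1918 private ranges:
  10.0.0.0/8 (10.0.0.0 - 10.255.255.255)
  172.16.0.0/12 (172.16.0.0 - 172.31.255.255)
  192.168.0.0/16 (192.168.0.0 - 192.168.255.255)
Private (in 172.16.0.0/12)


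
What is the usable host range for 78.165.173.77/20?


Network: 78.165.160.0
Broadcast: 78.165.175.255
First usable = network + 1
Last usable = broadcast - 1
Range: 78.165.160.1 to 78.165.175.254


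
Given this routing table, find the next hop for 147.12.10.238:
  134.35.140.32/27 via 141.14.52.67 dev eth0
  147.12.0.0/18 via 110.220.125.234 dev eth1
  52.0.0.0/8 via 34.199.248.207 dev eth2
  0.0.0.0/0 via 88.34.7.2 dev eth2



Longest prefix match for 147.12.10.238:
  /27 134.35.140.32: no
  /18 147.12.0.0: MATCH
  /8 52.0.0.0: no
  /0 0.0.0.0: MATCH
Selected: next-hop 110.220.125.234 via eth1 (matched /18)


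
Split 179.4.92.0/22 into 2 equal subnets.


New prefix = 22 + 1 = 23
Each subnet has 512 addresses
  179.4.92.0/23
  179.4.94.0/23
Subnets: 179.4.92.0/23, 179.4.94.0/23


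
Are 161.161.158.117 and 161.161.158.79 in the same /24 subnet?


Mask: 255.255.255.0
161.161.158.117 AND mask = 161.161.158.0
161.161.158.79 AND mask = 161.161.158.0
Yes, same subnet (161.161.158.0)


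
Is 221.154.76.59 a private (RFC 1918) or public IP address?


RFC 1918 private ranges:
  10.0.0.0/8 (10.0.0.0 - 10.255.255.255)
  172.16.0.0/12 (172.16.0.0 - 172.31.255.255)
  192.168.0.0/16 (192.168.0.0 - 192.168.255.255)
Public (not in any RFC 1918 range)


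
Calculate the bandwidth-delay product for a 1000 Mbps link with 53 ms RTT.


BDP = bandwidth * RTT
= 1000 Mbps * 53 ms
= 1000 * 1e6 * 53 / 1000 bits
= 53000000 bits
= 6625000 bytes
= 6469.7266 KB
BDP = 53000000 bits (6625000 bytes)


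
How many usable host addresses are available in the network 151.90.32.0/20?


Host bits = 32 - 20 = 12
Total addresses = 2^12 = 4096
Usable = total - 2 (network and broadcast)
Usable hosts: 4094


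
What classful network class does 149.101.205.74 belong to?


First octet: 149
Binary: 10010101
10xxxxxx -> Class B (128-191)
Class B, default mask 255.255.0.0 (/16)


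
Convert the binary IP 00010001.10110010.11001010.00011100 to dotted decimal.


00010001 = 17
10110010 = 178
11001010 = 202
00011100 = 28
IP: 17.178.202.28


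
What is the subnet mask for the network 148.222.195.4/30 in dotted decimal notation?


/30 means 30 network bits, 2 host bits
Binary: 11111111111111111111111111111100
Mask: 255.255.255.252


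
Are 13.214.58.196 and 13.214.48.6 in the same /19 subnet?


Mask: 255.255.224.0
13.214.58.196 AND mask = 13.214.32.0
13.214.48.6 AND mask = 13.214.32.0
Yes, same subnet (13.214.32.0)


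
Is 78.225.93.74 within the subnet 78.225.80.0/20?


Subnet network: 78.225.80.0
Test IP AND mask: 78.225.80.0
Yes, 78.225.93.74 is in 78.225.80.0/20


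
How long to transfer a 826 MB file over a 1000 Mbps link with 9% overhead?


Effective throughput = 1000 * (1 - 9/100) = 910 Mbps
File size in Mb = 826 * 8 = 6608 Mb
Time = 6608 / 910
Time = 7.2615 seconds


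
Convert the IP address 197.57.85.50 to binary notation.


197 = 11000101
57 = 00111001
85 = 01010101
50 = 00110010
Binary: 11000101.00111001.01010101.00110010


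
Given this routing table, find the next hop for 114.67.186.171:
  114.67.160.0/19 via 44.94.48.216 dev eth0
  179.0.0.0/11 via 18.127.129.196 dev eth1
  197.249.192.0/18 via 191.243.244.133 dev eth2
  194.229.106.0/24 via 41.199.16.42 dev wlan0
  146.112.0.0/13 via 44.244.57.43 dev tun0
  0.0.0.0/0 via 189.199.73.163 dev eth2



Longest prefix match for 114.67.186.171:
  /19 114.67.160.0: MATCH
  /11 179.0.0.0: no
  /18 197.249.192.0: no
  /24 194.229.106.0: no
  /13 146.112.0.0: no
  /0 0.0.0.0: MATCH
Selected: next-hop 44.94.48.216 via eth0 (matched /19)


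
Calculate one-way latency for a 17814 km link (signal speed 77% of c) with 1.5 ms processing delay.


Speed = 0.77 * 3e5 km/s = 231000 km/s
Propagation delay = 17814 / 231000 = 0.0771 s = 77.1169 ms
Processing delay = 1.5 ms
Total one-way latency = 78.6169 ms


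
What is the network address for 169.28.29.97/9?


IP:   10101001.00011100.00011101.01100001
Mask: 11111111.10000000.00000000.00000000
AND operation:
Net:  10101001.00000000.00000000.00000000
Network: 169.0.0.0/9


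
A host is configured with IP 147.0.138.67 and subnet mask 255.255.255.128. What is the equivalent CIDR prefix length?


Binary: 11111111.11111111.11111111.10000000
Count leading 1s
Prefix: /25


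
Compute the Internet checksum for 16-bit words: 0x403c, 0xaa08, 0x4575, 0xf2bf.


Sum all words (with carry folding):
+ 0x403c = 0x403c
+ 0xaa08 = 0xea44
+ 0x4575 = 0x2fba
+ 0xf2bf = 0x227a
One's complement: ~0x227a
Checksum = 0xdd85


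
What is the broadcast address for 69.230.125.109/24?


Network: 69.230.125.0/24
Host bits = 8
Set all host bits to 1:
Broadcast: 69.230.125.255


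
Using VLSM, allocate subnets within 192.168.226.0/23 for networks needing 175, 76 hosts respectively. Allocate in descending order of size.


175 hosts -> /24 (254 usable): 192.168.226.0/24
76 hosts -> /25 (126 usable): 192.168.227.0/25
Allocation: 192.168.226.0/24 (175 hosts, 254 usable); 192.168.227.0/25 (76 hosts, 126 usable)


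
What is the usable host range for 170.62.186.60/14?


Network: 170.60.0.0
Broadcast: 170.63.255.255
First usable = network + 1
Last usable = broadcast - 1
Range: 170.60.0.1 to 170.63.255.254


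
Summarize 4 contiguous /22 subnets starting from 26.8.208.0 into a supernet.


Original prefix: /22
Number of subnets: 4 = 2^2
New prefix = 22 - 2 = 20
Supernet: 26.8.208.0/20


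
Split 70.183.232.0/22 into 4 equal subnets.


New prefix = 22 + 2 = 24
Each subnet has 256 addresses
  70.183.232.0/24
  70.183.233.0/24
  70.183.234.0/24
  70.183.235.0/24
Subnets: 70.183.232.0/24, 70.183.233.0/24, 70.183.234.0/24, 70.183.235.0/24


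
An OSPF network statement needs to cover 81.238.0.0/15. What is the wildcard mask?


Subnet mask: 255.254.0.0
Wildcard = 255.255.255.255 - subnet mask
255 - 255 = 0
255 - 254 = 1
255 - 0 = 255
255 - 0 = 255
Wildcard: 0.1.255.255


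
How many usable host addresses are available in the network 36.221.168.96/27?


Host bits = 32 - 27 = 5
Total addresses = 2^5 = 32
Usable = total - 2 (network and broadcast)
Usable hosts: 30


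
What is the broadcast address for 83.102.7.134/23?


Network: 83.102.6.0/23
Host bits = 9
Set all host bits to 1:
Broadcast: 83.102.7.255


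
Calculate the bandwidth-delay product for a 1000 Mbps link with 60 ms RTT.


BDP = bandwidth * RTT
= 1000 Mbps * 60 ms
= 1000 * 1e6 * 60 / 1000 bits
= 60000000 bits
= 7500000 bytes
= 7324.2188 KB
BDP = 60000000 bits (7500000 bytes)


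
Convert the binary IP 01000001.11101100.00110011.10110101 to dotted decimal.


01000001 = 65
11101100 = 236
00110011 = 51
10110101 = 181
IP: 65.236.51.181


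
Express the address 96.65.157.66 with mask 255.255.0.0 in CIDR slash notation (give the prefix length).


Binary: 11111111.11111111.00000000.00000000
Count leading 1s
Prefix: /16


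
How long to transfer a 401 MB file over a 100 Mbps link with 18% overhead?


Effective throughput = 100 * (1 - 18/100) = 82 Mbps
File size in Mb = 401 * 8 = 3208 Mb
Time = 3208 / 82
Time = 39.122 seconds


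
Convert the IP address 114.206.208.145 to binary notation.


114 = 01110010
206 = 11001110
208 = 11010000
145 = 10010001
Binary: 01110010.11001110.11010000.10010001


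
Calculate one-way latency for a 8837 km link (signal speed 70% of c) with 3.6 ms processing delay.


Speed = 0.7 * 3e5 km/s = 210000 km/s
Propagation delay = 8837 / 210000 = 0.0421 s = 42.081 ms
Processing delay = 3.6 ms
Total one-way latency = 45.681 ms


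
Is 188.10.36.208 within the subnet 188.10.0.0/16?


Subnet network: 188.10.0.0
Test IP AND mask: 188.10.0.0
Yes, 188.10.36.208 is in 188.10.0.0/16


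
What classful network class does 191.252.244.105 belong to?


First octet: 191
Binary: 10111111
10xxxxxx -> Class B (128-191)
Class B, default mask 255.255.0.0 (/16)


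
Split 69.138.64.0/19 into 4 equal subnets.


New prefix = 19 + 2 = 21
Each subnet has 2048 addresses
  69.138.64.0/21
  69.138.72.0/21
  69.138.80.0/21
  69.138.88.0/21
Subnets: 69.138.64.0/21, 69.138.72.0/21, 69.138.80.0/21, 69.138.88.0/21


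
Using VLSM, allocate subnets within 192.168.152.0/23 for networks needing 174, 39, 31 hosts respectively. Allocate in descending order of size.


174 hosts -> /24 (254 usable): 192.168.152.0/24
39 hosts -> /26 (62 usable): 192.168.153.0/26
31 hosts -> /26 (62 usable): 192.168.153.64/26
Allocation: 192.168.152.0/24 (174 hosts, 254 usable); 192.168.153.0/26 (39 hosts, 62 usable); 192.168.153.64/26 (31 hosts, 62 usable)


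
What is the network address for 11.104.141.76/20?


IP:   00001011.01101000.10001101.01001100
Mask: 11111111.11111111.11110000.00000000
AND operation:
Net:  00001011.01101000.10000000.00000000
Network: 11.104.128.0/20


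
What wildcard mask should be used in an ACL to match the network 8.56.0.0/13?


Subnet mask: 255.248.0.0
Wildcard = 255.255.255.255 - subnet mask
255 - 255 = 0
255 - 248 = 7
255 - 0 = 255
255 - 0 = 255
Wildcard: 0.7.255.255


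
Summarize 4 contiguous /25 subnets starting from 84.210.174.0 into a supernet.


Original prefix: /25
Number of subnets: 4 = 2^2
New prefix = 25 - 2 = 23
Supernet: 84.210.174.0/23


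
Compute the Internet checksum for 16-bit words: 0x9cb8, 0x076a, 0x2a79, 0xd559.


Sum all words (with carry folding):
+ 0x9cb8 = 0x9cb8
+ 0x076a = 0xa422
+ 0x2a79 = 0xce9b
+ 0xd559 = 0xa3f5
One's complement: ~0xa3f5
Checksum = 0x5c0a


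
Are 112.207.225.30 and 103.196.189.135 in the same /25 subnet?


Mask: 255.255.255.128
112.207.225.30 AND mask = 112.207.225.0
103.196.189.135 AND mask = 103.196.189.128
No, different subnets (112.207.225.0 vs 103.196.189.128)


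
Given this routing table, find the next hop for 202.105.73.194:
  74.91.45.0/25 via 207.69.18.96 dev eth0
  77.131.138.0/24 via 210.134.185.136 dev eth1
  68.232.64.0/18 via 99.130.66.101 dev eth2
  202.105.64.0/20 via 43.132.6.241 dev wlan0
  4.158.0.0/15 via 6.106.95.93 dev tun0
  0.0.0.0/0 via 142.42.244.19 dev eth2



Longest prefix match for 202.105.73.194:
  /25 74.91.45.0: no
  /24 77.131.138.0: no
  /18 68.232.64.0: no
  /20 202.105.64.0: MATCH
  /15 4.158.0.0: no
  /0 0.0.0.0: MATCH
Selected: next-hop 43.132.6.241 via wlan0 (matched /20)


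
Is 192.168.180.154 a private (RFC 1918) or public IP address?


RFC 1918 private ranges:
  10.0.0.0/8 (10.0.0.0 - 10.255.255.255)
  172.16.0.0/12 (172.16.0.0 - 172.31.255.255)
  192.168.0.0/16 (192.168.0.0 - 192.168.255.255)
Private (in 192.168.0.0/16)


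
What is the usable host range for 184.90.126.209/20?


Network: 184.90.112.0
Broadcast: 184.90.127.255
First usable = network + 1
Last usable = broadcast - 1
Range: 184.90.112.1 to 184.90.127.254


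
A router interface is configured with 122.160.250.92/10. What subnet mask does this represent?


/10 means 10 network bits, 22 host bits
Binary: 11111111110000000000000000000000
Mask: 255.192.0.0
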